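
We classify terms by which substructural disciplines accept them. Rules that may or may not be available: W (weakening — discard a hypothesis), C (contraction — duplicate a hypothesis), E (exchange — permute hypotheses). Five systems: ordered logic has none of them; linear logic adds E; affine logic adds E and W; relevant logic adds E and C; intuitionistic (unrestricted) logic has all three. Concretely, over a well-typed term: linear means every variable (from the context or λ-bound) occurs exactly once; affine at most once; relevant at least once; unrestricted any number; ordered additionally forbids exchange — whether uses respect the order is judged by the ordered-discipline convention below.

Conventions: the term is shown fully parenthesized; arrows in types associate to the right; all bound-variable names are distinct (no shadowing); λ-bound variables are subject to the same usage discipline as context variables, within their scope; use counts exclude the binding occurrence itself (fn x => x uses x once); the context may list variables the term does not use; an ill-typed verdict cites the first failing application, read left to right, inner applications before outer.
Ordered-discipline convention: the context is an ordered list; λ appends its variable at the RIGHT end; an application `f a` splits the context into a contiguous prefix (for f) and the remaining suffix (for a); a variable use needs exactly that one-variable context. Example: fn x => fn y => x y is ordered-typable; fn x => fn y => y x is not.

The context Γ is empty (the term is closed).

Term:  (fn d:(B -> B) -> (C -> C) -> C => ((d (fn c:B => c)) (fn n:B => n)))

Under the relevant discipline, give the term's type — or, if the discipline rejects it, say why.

not well-typed under relevant — not simply typable
usage: d [bound]: 1; c [bound]: 1; n [bound]: 1
uses in reading order: d, c, n
typing: ill-typed: an application expects C -> C but receives B -> B
across the five disciplines: ordered ✗; linear ✗; affine ✗; relevant ✗; unrestricted ✗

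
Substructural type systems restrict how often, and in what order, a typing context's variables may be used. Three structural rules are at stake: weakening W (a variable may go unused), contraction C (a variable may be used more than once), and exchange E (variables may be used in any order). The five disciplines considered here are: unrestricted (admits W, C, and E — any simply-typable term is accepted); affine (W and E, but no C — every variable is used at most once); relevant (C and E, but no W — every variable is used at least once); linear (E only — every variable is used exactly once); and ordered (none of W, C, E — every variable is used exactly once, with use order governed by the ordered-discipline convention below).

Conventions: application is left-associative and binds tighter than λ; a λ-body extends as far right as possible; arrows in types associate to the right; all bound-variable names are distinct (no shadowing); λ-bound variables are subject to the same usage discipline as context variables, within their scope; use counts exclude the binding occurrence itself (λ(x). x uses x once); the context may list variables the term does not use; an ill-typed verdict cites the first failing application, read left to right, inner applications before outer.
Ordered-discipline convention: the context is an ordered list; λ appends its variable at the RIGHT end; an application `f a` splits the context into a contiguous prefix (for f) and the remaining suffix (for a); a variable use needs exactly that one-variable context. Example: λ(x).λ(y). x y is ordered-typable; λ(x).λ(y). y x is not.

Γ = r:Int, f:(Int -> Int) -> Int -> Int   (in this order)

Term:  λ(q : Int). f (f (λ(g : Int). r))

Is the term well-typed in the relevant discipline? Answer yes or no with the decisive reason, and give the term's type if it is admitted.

no — q, g left unused
use counts: r ×1, f ×2, q (bound) ×0, g (bound) ×0
order of uses: f, f, r
typing: ✓ — Int -> Int -> Int
across the five disciplines: ordered ✗, linear ✗, affine ✗, relevant ✗, unrestricted ✓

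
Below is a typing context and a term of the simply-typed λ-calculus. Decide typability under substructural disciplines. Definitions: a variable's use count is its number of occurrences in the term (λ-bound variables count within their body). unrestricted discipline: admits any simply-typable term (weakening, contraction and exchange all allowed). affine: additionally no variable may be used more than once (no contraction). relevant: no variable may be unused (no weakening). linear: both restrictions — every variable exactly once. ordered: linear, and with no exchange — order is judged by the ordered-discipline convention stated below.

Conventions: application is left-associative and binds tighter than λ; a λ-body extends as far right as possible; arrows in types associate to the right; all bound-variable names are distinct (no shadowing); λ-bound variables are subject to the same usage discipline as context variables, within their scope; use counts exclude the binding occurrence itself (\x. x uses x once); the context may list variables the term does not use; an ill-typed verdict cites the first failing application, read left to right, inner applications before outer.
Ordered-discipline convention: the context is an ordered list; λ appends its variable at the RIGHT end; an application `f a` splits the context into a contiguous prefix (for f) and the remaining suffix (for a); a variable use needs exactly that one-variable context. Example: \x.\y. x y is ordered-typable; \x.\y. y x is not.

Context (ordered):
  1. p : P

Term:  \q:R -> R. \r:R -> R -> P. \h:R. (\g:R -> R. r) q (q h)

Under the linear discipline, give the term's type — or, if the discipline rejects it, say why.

not well-typed under linear — q ×2 used more than once (contraction); needs weakening: p, g unused
variable uses: p ×0, q [bound] ×2, r [bound] ×1, h [bound] ×1, g [bound] ×0
order of uses: r, q, q, h
typing: well-typed — term : (R -> R) -> (R -> R -> P) -> R -> R -> P
all disciplines: ordered ✗ · linear ✗ · affine ✗ · relevant ✗ · unrestricted ✓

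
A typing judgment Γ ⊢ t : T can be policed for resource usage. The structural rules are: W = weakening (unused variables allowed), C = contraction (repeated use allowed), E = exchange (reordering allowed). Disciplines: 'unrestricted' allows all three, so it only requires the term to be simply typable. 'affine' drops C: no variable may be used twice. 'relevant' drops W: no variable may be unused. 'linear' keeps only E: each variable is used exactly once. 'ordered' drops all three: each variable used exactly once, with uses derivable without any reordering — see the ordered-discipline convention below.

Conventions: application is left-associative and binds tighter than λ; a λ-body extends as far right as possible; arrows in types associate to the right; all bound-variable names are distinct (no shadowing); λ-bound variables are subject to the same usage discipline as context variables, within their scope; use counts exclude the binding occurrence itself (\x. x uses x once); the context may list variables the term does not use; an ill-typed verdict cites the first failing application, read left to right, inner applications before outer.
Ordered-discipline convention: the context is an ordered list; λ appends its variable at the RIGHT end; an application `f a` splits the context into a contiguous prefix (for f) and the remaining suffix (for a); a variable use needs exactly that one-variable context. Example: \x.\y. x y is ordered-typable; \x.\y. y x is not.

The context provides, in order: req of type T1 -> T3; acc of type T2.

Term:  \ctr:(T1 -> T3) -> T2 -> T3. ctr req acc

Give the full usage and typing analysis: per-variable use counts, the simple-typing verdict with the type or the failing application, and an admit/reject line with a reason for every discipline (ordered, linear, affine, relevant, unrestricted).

usage: req: 1×, acc: 1×, ctr (λ-bound): 1×
order of uses: ctr, req, acc
typing: well-typed — term : ((T1 -> T3) -> T2 -> T3) -> T3
ordered: ✗, no ordered split (uses run ctr, req, acc)
linear: ✓, exactly-once usage across req, acc, ctr
affine: ✓, req, acc, ctr: no repeats, contraction unneeded
relevant: ✓, none of req, acc, ctr goes unused
unrestricted: ✓, well-typed at ((T1 -> T3) -> T2 -> T3) -> T3; no restrictions here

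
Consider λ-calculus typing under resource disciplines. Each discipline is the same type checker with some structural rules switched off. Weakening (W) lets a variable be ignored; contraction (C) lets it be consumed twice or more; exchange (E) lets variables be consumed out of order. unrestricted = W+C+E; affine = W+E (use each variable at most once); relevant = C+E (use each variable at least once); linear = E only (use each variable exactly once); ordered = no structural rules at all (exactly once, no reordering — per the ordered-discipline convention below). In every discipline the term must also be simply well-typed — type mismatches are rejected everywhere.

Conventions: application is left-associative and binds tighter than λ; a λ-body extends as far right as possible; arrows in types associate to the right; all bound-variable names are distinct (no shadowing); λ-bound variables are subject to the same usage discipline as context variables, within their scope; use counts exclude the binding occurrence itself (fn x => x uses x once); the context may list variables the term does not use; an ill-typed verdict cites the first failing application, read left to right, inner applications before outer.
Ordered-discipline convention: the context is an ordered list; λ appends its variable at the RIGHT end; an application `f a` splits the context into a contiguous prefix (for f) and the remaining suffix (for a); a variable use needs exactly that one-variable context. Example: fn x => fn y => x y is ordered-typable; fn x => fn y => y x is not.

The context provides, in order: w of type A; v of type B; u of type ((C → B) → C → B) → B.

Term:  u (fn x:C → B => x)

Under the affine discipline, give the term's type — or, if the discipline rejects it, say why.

term : B
usage: w ×0, v ×0, u ×1, x (bound) ×1
left-to-right use order: u, x
typing: well-typed at B
across the five disciplines: ordered ✗ · linear ✗ · affine ✓ · relevant ✗ · unrestricted ✓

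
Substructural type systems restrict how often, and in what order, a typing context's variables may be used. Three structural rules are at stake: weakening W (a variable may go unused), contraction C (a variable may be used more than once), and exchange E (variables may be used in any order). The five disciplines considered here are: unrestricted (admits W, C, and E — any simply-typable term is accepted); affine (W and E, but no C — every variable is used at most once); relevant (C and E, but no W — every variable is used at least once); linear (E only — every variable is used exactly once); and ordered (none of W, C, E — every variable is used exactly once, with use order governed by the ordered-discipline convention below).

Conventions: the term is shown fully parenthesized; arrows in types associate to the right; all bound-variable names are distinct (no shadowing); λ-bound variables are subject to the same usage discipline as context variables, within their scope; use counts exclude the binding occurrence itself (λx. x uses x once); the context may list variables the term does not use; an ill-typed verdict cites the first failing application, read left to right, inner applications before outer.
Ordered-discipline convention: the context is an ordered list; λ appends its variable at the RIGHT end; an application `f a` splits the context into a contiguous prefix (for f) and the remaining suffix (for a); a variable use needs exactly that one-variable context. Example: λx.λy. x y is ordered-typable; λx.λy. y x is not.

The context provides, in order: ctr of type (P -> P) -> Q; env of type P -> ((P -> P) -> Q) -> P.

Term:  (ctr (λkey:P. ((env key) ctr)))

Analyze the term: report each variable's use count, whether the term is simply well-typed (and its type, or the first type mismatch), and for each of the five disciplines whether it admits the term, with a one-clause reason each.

variable uses: ctr=2; env=1; key (λ-bound)=1
order of uses: ctr, env, key, ctr
typing: the term checks, with type Q
ordered: ✗, needs contraction — ctr ×2
linear: ✗, needs contraction — ctr ×2
affine: ✗, needs contraction — ctr ×2
relevant: ✓, ctr, env, key: all used, weakening unneeded
unrestricted: ✓, simply typable at Q; W, C, E all held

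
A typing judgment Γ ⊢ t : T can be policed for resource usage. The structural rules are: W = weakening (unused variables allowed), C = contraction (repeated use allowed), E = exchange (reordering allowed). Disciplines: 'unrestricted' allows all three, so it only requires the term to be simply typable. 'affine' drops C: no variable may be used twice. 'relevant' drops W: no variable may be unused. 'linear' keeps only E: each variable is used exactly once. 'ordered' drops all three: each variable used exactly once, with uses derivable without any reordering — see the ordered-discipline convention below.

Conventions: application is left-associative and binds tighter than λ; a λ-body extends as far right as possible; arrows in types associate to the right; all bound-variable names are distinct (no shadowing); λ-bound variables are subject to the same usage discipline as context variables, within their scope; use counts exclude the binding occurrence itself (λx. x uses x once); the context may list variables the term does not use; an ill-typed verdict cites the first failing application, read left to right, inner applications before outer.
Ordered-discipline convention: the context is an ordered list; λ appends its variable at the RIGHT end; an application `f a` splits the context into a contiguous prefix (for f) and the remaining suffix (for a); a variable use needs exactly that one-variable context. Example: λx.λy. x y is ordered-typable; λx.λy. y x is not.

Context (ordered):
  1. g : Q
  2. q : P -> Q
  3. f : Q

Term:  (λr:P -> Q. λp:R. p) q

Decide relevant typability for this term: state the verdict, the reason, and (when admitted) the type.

no — needs weakening: g, f, r unused
usage: g: 0×, q: 1×, f: 0×, r (λ-bound): 0×, p (λ-bound): 1×
order of uses: p, q
typing: well-typed — term : R -> R
per-discipline verdicts: ordered ✗, linear ✗, affine ✓, relevant ✗, unrestricted ✓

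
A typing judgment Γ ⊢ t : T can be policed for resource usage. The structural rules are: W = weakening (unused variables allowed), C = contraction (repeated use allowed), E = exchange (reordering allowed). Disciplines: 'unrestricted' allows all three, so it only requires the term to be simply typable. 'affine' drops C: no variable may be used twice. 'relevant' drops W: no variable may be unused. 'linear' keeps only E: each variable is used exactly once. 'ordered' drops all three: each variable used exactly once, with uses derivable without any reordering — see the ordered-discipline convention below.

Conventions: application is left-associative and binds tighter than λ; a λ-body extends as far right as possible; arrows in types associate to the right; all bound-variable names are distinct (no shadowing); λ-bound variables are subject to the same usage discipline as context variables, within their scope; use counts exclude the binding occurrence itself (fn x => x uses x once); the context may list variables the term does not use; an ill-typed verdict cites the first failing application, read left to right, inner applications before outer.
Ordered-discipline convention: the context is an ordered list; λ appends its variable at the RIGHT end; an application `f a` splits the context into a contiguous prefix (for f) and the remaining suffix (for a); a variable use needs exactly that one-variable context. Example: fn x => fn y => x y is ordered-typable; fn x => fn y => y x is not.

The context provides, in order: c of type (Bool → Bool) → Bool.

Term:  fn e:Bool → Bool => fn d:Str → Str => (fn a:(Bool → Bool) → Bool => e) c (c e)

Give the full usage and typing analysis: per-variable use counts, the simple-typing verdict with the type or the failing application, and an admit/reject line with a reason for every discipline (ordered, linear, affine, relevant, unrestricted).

variable uses: c=2; e (λ-bound)=2; d (λ-bound)=0; a (λ-bound)=0
uses in reading order: e, c, c, e
typing: ✓ — (Bool → Bool) → (Str → Str) → Bool
ordered: ✗, repeated use of c ×2, e ×2; d, a left unused
linear: ✗, repeated use of c ×2, e ×2; d, a left unused
affine: ✗, repeated use of c ×2, e ×2
relevant: ✗, d, a left unused
unrestricted: ✓, simply typable at (Bool → Bool) → (Str → Str) → Bool; W, C, E all held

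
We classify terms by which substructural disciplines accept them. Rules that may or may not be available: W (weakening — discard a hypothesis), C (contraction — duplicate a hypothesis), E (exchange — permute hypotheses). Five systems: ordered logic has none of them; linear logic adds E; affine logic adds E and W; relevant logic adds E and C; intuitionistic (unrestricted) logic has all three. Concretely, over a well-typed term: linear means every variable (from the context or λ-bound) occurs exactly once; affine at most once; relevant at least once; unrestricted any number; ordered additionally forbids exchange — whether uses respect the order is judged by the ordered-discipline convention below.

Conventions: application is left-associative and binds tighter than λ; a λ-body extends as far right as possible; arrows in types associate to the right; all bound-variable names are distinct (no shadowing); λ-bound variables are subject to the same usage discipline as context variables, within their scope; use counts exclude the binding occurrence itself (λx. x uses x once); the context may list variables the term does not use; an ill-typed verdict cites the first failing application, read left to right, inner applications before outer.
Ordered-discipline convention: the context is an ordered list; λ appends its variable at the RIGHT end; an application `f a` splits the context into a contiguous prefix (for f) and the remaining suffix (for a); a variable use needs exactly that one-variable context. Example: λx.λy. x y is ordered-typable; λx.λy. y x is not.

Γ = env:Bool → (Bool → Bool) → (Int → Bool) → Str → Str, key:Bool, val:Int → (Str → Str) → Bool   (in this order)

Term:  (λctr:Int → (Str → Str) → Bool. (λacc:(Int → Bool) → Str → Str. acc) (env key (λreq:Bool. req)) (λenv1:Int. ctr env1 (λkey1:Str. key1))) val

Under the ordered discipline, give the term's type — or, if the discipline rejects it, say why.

term : Str → Str
variable uses: env: 1×, key: 1×, val: 1×, ctr [bound]: 1×, acc [bound]: 1×, req [bound]: 1×, env1 [bound]: 1×, key1 [bound]: 1×
order of uses: acc, env, key, req, ctr, env1, key1, val
typing: well-typed at Str → Str
all disciplines: ordered ✓; linear ✓; affine ✓; relevant ✓; unrestricted ✓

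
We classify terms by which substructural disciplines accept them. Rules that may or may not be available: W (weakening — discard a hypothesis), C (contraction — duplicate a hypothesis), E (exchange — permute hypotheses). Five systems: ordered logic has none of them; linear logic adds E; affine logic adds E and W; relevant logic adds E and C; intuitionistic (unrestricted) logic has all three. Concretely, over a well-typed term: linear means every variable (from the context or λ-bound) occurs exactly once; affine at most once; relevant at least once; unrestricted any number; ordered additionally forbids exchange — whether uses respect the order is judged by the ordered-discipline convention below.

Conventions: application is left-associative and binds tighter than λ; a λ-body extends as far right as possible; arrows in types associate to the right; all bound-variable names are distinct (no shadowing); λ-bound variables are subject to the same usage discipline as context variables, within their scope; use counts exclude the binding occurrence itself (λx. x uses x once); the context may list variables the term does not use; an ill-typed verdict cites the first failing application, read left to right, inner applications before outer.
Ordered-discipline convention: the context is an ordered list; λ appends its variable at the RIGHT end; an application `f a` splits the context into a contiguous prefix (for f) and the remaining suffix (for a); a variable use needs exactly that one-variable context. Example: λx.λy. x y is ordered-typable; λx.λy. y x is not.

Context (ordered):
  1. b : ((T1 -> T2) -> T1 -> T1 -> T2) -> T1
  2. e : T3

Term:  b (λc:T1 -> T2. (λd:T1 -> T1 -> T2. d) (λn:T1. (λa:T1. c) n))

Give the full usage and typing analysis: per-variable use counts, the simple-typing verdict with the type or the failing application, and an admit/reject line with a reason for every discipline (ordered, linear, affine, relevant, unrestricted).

counts: b: 1×, e: 0×, c [bound]: 1×, d [bound]: 1×, n [bound]: 1×, a [bound]: 0×
use order (left to right): b, d, c, n
typing: well-typed at T1
ordered ✗ (needs weakening: e, a unused)
linear ✗ (needs weakening: e, a unused)
affine ✓ (at most one use each (b, e, c, d, n, a))
relevant ✗ (needs weakening: e, a unused)
unrestricted ✓ (typability at T1 is all that's needed)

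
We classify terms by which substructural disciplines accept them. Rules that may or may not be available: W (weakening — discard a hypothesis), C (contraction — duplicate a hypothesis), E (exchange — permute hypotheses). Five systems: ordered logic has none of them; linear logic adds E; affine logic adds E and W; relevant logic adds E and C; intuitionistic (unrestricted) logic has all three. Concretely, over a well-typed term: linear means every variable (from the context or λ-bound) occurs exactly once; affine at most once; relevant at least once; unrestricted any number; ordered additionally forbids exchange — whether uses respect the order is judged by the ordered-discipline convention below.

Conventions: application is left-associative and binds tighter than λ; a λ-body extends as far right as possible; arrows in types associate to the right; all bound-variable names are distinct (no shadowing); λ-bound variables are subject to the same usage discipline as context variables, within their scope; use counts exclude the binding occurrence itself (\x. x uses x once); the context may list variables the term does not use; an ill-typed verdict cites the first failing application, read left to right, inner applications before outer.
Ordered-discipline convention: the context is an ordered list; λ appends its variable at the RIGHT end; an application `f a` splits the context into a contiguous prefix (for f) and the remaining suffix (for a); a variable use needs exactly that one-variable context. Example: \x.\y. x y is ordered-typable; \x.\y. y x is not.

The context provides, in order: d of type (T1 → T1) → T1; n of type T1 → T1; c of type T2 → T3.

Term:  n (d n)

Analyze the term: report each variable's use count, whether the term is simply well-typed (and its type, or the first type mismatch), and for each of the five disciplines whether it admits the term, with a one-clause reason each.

use counts: d: 1; n: 2; c: 0
left-to-right use order: n, d, n
typing: well-typed — term : T1
ordered: ✗, repeated use of n ×2; unused: c — weakening required
linear: ✗, repeated use of n ×2; unused: c — weakening required
affine: ✗, repeated use of n ×2
relevant: ✗, unused: c — weakening required
unrestricted: ✓, well-typed at T1; no restrictions here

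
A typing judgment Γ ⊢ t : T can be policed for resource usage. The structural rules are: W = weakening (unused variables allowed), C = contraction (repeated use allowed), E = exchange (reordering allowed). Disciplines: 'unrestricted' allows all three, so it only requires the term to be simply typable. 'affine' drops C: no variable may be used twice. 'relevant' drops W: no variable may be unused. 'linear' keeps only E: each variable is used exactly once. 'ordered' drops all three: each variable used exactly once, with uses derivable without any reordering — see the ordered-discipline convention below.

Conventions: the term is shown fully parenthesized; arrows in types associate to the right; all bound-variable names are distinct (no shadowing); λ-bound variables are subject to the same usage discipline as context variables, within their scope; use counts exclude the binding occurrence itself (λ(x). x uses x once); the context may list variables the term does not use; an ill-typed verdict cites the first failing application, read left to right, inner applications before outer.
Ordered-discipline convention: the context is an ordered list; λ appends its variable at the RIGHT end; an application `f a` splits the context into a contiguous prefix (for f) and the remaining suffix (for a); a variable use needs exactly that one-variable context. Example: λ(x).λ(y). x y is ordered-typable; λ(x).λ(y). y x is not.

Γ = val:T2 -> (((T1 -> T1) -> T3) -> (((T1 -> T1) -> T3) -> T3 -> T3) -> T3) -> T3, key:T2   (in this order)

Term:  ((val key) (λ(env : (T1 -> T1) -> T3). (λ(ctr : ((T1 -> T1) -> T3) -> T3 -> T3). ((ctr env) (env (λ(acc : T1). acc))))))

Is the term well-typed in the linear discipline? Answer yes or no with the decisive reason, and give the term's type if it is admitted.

no — needs contraction — env ×2
counts: val: 1; key: 1; env [bound]: 2; ctr [bound]: 1; acc [bound]: 1
uses in reading order: val, key, ctr, env, env, acc
typing: the term checks, with type T3
across the five disciplines: ordered ✗ · linear ✗ · affine ✗ · relevant ✓ · unrestricted ✓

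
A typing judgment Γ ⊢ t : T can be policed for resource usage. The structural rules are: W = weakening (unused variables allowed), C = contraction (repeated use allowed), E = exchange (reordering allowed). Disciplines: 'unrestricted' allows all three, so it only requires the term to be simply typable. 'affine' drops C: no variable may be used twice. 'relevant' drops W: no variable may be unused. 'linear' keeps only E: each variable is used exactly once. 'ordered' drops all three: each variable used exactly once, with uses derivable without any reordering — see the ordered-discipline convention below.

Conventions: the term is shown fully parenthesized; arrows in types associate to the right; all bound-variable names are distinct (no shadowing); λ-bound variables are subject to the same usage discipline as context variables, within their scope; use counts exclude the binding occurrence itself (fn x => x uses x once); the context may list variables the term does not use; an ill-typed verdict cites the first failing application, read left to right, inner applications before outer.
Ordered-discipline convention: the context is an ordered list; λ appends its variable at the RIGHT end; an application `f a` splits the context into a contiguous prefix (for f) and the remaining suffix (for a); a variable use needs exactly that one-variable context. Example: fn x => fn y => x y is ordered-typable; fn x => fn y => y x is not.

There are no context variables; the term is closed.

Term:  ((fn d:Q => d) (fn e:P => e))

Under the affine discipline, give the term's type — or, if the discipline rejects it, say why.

not well-typed under affine — a type mismatch blocks all five
usage: d (λ-bound): 1; e (λ-bound): 1
order of uses: d, e
typing: ill-typed: an application expects Q but receives P → P
summary: ordered ✗; linear ✗; affine ✗; relevant ✗; unrestricted ✗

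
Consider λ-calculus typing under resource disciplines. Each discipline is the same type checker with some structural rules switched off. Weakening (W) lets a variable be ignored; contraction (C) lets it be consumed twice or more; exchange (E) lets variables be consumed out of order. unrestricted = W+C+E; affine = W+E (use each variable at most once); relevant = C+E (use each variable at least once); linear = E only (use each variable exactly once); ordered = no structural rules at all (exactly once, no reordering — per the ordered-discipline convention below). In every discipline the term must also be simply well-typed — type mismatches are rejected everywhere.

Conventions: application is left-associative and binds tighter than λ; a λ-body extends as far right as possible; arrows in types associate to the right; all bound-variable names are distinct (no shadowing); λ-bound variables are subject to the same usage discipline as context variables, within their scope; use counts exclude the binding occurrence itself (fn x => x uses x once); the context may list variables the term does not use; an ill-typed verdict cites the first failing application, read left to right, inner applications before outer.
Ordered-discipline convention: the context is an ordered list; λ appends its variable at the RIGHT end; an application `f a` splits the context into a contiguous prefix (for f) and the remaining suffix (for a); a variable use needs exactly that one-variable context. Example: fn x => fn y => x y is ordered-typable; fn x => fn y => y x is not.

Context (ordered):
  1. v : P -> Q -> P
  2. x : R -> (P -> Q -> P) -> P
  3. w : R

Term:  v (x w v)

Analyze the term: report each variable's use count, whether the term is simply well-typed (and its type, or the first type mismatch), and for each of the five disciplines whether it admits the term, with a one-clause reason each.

usage: v: 2; x: 1; w: 1
use order (left to right): v, x, w, v
typing: the term checks, with type Q -> P
ordered ✗ (v ×2 used more than once (contraction))
linear ✗ (v ×2 used more than once (contraction))
affine ✗ (v ×2 used more than once (contraction))
relevant ✓ (v, x, w: all used, weakening unneeded)
unrestricted ✓ (type-checks (Q -> P) and nothing is barred)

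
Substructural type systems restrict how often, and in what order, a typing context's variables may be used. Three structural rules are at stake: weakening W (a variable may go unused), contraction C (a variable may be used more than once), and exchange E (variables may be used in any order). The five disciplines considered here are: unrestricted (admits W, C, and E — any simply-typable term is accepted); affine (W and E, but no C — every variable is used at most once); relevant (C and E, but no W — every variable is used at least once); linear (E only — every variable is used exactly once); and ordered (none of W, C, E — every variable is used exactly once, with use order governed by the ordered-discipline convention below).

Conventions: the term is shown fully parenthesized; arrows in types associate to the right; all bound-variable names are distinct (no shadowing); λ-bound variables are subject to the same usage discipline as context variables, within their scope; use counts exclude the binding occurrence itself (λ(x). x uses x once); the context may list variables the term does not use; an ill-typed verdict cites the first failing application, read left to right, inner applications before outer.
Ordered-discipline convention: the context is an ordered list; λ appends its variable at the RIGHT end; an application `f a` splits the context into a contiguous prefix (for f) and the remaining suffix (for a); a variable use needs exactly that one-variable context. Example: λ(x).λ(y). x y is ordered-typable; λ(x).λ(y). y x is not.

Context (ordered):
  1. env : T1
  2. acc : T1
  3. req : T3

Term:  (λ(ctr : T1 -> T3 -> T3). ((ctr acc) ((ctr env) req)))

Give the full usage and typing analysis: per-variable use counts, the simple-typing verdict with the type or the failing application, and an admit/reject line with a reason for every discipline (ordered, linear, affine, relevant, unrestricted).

counts: env: 1, acc: 1, req: 1, ctr (λ-bound): 2
order of uses: ctr, acc, ctr, env, req
typing: the term checks, with type (T1 -> T3 -> T3) -> T3
ordered ✗ (repeated use of ctr ×2)
linear ✗ (repeated use of ctr ×2)
affine ✗ (repeated use of ctr ×2)
relevant ✓ (at least one use each (env, acc, req, ctr))
unrestricted ✓ (typability at (T1 -> T3 -> T3) -> T3 is all that's needed)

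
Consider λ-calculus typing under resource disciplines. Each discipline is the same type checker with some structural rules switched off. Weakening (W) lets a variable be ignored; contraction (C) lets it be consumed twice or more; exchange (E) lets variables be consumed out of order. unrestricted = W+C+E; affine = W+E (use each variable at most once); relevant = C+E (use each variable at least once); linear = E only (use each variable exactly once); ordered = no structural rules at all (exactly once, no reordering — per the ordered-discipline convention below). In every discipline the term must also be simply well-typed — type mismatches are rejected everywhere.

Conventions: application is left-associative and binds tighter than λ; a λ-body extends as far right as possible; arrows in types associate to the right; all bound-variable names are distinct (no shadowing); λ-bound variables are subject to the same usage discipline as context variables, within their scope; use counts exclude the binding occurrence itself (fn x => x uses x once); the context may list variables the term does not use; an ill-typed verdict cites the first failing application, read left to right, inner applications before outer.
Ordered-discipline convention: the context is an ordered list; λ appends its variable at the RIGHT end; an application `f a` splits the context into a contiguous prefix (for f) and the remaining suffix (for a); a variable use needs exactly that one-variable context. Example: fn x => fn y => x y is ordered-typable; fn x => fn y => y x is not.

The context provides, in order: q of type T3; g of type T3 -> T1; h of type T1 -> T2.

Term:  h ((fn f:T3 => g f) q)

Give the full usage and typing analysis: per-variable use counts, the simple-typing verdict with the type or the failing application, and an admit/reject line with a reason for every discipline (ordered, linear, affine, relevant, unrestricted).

variable uses: q=1, g=1, h=1, f (λ-bound)=1
left-to-right use order: h, g, f, q
typing: well-typed — term : T2
ordered: ✗, no contiguous prefix/suffix split fits h, g, f, q
linear: ✓, each of q, g, h, f used exactly once
affine: ✓, at most one use each (q, g, h, f)
relevant: ✓, at least one use each (q, g, h, f)
unrestricted: ✓, typability at T2 is all that's needed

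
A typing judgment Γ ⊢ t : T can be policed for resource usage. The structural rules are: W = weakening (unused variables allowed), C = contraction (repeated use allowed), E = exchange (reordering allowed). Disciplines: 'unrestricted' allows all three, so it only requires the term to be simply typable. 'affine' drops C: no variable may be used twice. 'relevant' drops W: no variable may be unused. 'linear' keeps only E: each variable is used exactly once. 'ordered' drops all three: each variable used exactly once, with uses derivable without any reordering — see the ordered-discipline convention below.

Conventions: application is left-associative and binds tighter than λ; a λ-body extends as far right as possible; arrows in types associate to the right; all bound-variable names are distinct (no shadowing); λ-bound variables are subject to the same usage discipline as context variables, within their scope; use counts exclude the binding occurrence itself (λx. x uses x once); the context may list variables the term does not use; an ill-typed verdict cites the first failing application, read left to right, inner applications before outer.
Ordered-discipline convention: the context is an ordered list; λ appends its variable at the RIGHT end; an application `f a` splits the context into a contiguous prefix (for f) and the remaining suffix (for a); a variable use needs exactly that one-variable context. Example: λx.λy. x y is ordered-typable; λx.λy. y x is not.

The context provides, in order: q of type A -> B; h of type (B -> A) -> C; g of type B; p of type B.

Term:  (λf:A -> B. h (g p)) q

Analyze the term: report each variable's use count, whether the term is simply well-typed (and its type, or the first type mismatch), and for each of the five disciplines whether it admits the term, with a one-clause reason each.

variable uses: q: 1; h: 1; g: 1; p: 1; f [bound]: 0
order of uses: h, g, p, q
typing: ill-typed: non-arrow in function slot: B
ordered: ✗ — a type mismatch blocks all five
linear: ✗ — the type mismatch rejects it
affine: ✗ — not simply typable
relevant: ✗ — fails simple typing
unrestricted: ✗ — a type mismatch blocks all five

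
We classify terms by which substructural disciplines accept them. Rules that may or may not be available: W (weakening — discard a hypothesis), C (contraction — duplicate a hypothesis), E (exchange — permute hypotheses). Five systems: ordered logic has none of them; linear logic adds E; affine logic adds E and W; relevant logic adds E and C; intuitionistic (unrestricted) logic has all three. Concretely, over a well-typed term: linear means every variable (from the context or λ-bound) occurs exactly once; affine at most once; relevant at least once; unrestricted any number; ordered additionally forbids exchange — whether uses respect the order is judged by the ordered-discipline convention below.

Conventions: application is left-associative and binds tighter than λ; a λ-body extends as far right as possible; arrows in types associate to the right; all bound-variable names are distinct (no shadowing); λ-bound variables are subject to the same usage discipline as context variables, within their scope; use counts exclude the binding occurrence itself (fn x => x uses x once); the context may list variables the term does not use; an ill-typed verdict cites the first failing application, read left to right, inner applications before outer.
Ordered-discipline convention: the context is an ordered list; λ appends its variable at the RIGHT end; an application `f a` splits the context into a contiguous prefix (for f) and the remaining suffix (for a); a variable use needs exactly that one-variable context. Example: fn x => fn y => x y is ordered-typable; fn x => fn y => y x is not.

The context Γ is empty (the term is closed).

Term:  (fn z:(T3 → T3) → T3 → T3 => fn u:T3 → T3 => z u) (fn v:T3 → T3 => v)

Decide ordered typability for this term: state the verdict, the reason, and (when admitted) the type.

yes — one use each (z, u, v); ordered split holds; term : (T3 → T3) → T3 → T3
variable uses: z [bound]=1, u [bound]=1, v [bound]=1
use order (left to right): z, u, v
typing: ✓ — (T3 → T3) → T3 → T3
summary: ordered ✓ | linear ✓ | affine ✓ | relevant ✓ | unrestricted ✓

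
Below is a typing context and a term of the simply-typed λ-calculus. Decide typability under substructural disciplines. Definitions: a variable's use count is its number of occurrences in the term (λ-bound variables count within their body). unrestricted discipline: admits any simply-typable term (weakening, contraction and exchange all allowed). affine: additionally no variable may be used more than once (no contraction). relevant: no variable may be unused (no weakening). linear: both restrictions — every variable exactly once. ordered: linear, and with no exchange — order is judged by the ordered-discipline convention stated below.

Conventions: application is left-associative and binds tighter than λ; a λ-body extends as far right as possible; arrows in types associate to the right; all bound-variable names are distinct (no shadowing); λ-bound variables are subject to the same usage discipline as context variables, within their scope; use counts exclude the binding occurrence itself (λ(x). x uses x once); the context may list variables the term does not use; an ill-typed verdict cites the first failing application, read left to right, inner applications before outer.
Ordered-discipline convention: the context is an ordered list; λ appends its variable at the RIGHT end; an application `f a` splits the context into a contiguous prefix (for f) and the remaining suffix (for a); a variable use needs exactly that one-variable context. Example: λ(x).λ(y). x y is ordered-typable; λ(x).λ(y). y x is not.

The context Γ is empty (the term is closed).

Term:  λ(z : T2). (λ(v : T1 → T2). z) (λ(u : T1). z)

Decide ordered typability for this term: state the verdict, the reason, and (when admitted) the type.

no — repeated use of z ×2; needs weakening: v, u unused
counts: z (bound) ×2, v (bound) ×0, u (bound) ×0
uses in reading order: z, z
typing: ✓ — T2 → T2
summary: ordered ✗ | linear ✗ | affine ✗ | relevant ✗ | unrestricted ✓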